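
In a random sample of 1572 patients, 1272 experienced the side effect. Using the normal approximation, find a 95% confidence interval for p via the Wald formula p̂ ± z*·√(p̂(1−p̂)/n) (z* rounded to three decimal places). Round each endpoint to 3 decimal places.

(0.790, 0.829)

With x = 1272 successes in n = 1572, p̂ = 0.80916.
SE = √(p̂(1−p̂)/n) = √(0.154420/1572) = 0.009911.
The 95% critical value is z* = 1.960.
Margin = 1.960·0.009911 = 0.01943.
So the interval runs from 0.790 to 0.829.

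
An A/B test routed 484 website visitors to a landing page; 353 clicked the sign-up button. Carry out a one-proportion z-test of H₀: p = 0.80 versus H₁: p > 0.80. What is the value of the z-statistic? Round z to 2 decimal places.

p̂ = 353/484 = 0.72934.
SE₀ = √(0.80·0.20/484) = 0.018182.
z = (0.72934 − 0.80)/0.018182 = -0.07066/0.018182 = -3.89.

z = -3.89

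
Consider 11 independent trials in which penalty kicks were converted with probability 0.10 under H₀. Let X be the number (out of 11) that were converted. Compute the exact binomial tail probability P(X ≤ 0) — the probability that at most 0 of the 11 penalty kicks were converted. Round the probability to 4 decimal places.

P = 0.3138

X is binomial with n = 11 and p = 0.10.
P(X ≤ 0) = C(11,0)·0.10^0·0.90^11.
= 0.313811 = 0.3138.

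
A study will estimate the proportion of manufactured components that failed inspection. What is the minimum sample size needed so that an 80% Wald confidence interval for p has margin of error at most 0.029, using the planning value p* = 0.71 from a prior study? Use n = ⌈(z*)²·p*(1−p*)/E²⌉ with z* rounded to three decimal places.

The 80% critical value is z* = 1.282.
p*(1−p*) = 0.71·0.29 = 0.2059.
(z*)²·p*(1−p*)/E² = 1.643524·0.2059/0.000841 = 402.380.
⌈402.380⌉ = 403.

n = 403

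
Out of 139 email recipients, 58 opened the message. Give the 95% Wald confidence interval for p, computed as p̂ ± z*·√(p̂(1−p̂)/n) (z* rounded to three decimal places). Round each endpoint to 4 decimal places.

(0.3353, 0.4992)

Sample proportion p̂ = 58/139 = 0.41727.
SE(p̂) = √(0.41727·0.58273/139) = 0.041825.
The 95% critical value is z* = 1.960.
Margin of error: 1.960 × 0.041825 = 0.08198.
Interval: 0.41727 ± 0.08198 → (0.3353, 0.4992).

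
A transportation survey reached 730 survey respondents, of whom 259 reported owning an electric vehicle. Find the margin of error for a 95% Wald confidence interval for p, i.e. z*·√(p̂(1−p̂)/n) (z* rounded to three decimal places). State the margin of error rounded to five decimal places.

With x = 259 successes in n = 730, p̂ = 0.35479.
SE(p̂) = √(0.35479·0.64521/730) = 0.017708.
The 95% critical value is z* = 1.960.
So ME = 0.03471.

ME = 0.03471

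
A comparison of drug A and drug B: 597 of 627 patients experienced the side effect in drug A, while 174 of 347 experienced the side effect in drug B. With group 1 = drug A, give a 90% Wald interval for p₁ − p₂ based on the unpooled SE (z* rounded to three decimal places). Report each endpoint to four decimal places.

(0.4044, 0.4970)

p̂₁ = 597/627 = 0.95215, p̂₂ = 174/347 = 0.50144; p̂₁ − p̂₂ = 0.45071.
Unpooled SE = √(p̂₁(1−p̂₁)/n₁ + p̂₂(1−p̂₂)/n₂) = √(0.000072660 + 0.000720455) = 0.028162.
The 90% critical value is z* = 1.645. Margin = 1.645·0.028162 = 0.04633.
Interval: 0.45071 ± 0.04633 → (0.4044, 0.4970).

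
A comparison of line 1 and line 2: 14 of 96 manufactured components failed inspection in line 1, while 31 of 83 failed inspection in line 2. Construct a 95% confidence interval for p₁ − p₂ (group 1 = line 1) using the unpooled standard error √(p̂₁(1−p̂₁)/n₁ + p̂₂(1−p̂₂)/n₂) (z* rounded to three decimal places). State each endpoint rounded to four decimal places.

p̂₁ = 0.14583, p̂₂ = 0.37349, so the observed difference is -0.22766.
Unpooled SE = √(p̂₁(1−p̂₁)/n₁ + p̂₂(1−p̂₂)/n₂) = √(0.001297562 + 0.002819232) = 0.064162.
For 95% confidence, z* = 1.960. Margin of error = 0.12576.
CI: -0.22766 ± 0.12576 = (-0.3534, -0.1019).

(-0.3534, -0.1019)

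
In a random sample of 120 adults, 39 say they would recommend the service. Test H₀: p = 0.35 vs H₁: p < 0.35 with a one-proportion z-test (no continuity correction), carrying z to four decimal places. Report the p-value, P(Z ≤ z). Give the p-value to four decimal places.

p-value = 0.2829

With x = 39 successes in n = 120, p̂ = 0.32500.
SE₀ = √(0.35·0.65/120) = 0.043541.
z = (p̂ − p₀)/SE = (39/120 − 0.35)/0.043541 ≈ -0.5742.
From the standard normal, P(Z ≤ z) = 0.2829.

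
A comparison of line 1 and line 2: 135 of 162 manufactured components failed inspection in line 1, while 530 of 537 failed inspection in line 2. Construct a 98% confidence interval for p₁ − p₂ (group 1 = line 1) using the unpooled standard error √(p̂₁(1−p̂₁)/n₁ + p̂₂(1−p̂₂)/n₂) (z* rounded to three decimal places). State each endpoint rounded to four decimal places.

(-0.2227, -0.0846)

p̂₁ = 135/162 = 0.83333, p̂₂ = 530/537 = 0.98696; p̂₁ − p̂₂ = -0.15363.
SE = √(0.000857339 + 0.000023958) = √0.000881297 = 0.029687.
z* = 2.326 at the 98% level. Margin = 2.326·0.029687 = 0.06905.
So the interval runs from -0.2227 to -0.0846.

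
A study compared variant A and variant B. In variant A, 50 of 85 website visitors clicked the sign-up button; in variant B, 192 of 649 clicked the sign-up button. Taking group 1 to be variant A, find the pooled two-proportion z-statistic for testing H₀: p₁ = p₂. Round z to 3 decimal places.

Sample proportions: p̂₁ = 50/85 = 0.58824 and p̂₂ = 192/649 = 0.29584.
Pooling: p̂ = 242/734 = 0.32970.
SE = √[p̂(1−p̂)(1/n₁+1/n₂)] = √[0.32970·0.67030·(1/85+1/649)] ≈ 0.054226.
z = 0.29240/0.054226 = 5.392.

z = 5.392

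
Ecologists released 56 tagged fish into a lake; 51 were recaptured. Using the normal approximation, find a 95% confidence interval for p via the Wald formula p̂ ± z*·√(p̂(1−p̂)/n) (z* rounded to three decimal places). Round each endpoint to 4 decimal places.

(0.8360, 0.9854)

With x = 51 successes in n = 56, p̂ = 0.91071.
SE(p̂) = √(0.91071·0.08929/56) = 0.038106.
The 95% critical value is z* = 1.960.
Margin of error: 1.960 × 0.038106 = 0.07469.
CI: 0.91071 ± 0.07469 = (0.8360, 0.9854).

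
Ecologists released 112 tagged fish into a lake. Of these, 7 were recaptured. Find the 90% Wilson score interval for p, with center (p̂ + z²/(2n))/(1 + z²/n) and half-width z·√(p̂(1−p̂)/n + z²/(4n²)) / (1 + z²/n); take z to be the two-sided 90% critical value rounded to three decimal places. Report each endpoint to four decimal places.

(0.0342, 0.1114)

p̂ = 7/112 = 0.06250; z = 1.645, so z² = 2.706025.
Denominator 1 + z²/n = 1 + 2.706025/112 = 1.024161.
Adjusted center: (0.06250 + z²/(2n))/1.024161 = 0.07282.
Radicand: p̂(1−p̂)/n + z²/(4n²) = 0.000523158 + 0.000053931 = 0.000577089.
Half-width = z·√(radicand)/denom = 1.645·0.024023/1.024161 = 0.03859.
CI: 0.07282 ± 0.03859 = (0.0342, 0.1114).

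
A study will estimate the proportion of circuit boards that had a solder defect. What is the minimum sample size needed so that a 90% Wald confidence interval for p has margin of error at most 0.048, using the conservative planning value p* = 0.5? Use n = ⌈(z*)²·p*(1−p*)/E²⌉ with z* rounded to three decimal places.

n = 294

For 90% confidence, z* = 1.645.
p*(1−p*) = 0.2500.
Required n before rounding: 2.706025 × 0.2500 / 0.048² = 293.623.
⌈293.623⌉ = 294.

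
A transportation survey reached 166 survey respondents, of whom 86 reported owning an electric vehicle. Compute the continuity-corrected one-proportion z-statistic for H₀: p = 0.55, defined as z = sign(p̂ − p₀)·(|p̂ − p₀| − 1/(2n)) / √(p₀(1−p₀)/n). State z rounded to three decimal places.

Sample proportion p̂ = 86/166 = 0.51807. p̂ − p₀ = -0.031928.
Continuity correction 1/(2n) = 1/332 = 0.003012.
Corrected numerator: |-0.031928| − 0.003012 = 0.028916.
Under H₀, SE = √(p₀(1−p₀)/n) = √(0.55·0.45/166) = √0.001490964 = 0.038613.
z = −0.028916/0.038613 = -0.749.

z = -0.749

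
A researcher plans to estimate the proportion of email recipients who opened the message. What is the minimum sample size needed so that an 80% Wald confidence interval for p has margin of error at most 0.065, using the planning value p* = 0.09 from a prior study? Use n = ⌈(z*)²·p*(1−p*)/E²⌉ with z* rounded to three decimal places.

The 80% critical value is z* = 1.282.
p*(1−p*) = 0.09·0.91 = 0.0819.
(z*)²·p*(1−p*)/E² = 1.643524·0.0819/0.004225 = 31.859.
Rounding up, n = 32.

n = 32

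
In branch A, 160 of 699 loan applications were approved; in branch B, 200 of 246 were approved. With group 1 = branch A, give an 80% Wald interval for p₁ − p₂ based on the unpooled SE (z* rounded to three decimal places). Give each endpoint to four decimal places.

p̂₁ = 0.22890, p̂₂ = 0.81301, so the observed difference is -0.58411.
Unpooled SE = √(p̂₁(1−p̂₁)/n₁ + p̂₂(1−p̂₂)/n₂) = √(0.000252509 + 0.000617992) = 0.029504.
z* = 1.282 at the 80% level. Margin of error = 0.03782.
CI: -0.58411 ± 0.03782 = (-0.6219, -0.5463).

(-0.6219, -0.5463)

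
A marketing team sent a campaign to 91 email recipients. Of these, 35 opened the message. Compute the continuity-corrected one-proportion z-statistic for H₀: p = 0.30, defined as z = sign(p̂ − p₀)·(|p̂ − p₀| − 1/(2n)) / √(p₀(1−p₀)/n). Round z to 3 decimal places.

Sample proportion p̂ = 35/91 = 0.38462. p̂ − p₀ = 0.084615.
1/(2n) = 0.005495.
Corrected numerator: |0.084615| − 0.005495 = 0.079120.
Null standard error: √(0.30·0.70/91) = √0.002307692 = 0.048038.
z = +0.079120/0.048038 = 1.647.

z = 1.647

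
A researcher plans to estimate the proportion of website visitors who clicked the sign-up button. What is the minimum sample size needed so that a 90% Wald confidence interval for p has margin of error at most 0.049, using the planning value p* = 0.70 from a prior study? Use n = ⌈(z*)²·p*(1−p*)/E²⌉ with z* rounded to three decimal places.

n = 237

z* = 1.645 at the 90% level.
p*(1−p*) = 0.70·0.30 = 0.2100.
(z*)²·p*(1−p*)/E² = 2.706025·0.2100/0.002401 = 236.679.
Rounding up, n = 237.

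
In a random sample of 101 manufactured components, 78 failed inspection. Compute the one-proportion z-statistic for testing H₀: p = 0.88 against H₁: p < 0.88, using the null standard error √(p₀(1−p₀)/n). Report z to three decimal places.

z = -3.331

With x = 78 successes in n = 101, p̂ = 0.77228.
Under H₀, SE = √(p₀(1−p₀)/n) = √(0.88·0.12/101) = √0.001045545 = 0.032335.
z = (0.77228 − 0.88)/0.032335 = -0.10772/0.032335 = -3.331.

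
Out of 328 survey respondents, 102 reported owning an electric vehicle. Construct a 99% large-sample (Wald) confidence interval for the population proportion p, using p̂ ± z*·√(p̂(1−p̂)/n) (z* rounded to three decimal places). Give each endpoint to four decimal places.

(0.2451, 0.3768)

p̂ = 102/328 = 0.31098.
Standard error of p̂: √(0.214270/328) = √0.000653262 = 0.025559.
z* = 2.576 at the 99% level.
Margin = 2.576·0.025559 = 0.06584.
CI: 0.31098 ± 0.06584 = (0.2451, 0.3768).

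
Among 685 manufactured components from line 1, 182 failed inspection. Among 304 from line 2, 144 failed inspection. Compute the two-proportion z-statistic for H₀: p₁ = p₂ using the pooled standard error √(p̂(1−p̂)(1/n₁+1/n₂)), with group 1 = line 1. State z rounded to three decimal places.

Sample proportions: p̂₁ = 182/685 = 0.26569 and p̂₂ = 144/304 = 0.47368.
Pooled p̂ = (182+144)/(685+304) = 326/989 = 0.32963.
SE = √[p̂(1−p̂)(1/n₁+1/n₂)] = √[0.32963·0.67037·(1/685+1/304)] ≈ 0.032396.
z = -0.20799/0.032396 = -6.420.

z = -6.420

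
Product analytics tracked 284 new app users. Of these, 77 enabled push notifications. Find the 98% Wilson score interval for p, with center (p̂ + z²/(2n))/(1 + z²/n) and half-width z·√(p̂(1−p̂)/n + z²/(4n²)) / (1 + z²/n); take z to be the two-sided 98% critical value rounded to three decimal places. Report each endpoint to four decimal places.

Here p̂ = 77/284 = 0.27113 and z = 2.326 (z² = 5.410276).
Denominator 1 + z²/n = 1 + 5.410276/284 = 1.019050.
Adjusted center: (0.27113 + z²/(2n))/1.019050 = 0.27541.
Radicand: p̂(1−p̂)/n + z²/(4n²) = 0.000695835 + 0.000016770 = 0.000712605.
Half-width = z·√(radicand)/denom = 2.326·0.026695/1.019050 = 0.06093.
So the interval runs from 0.2145 to 0.3363.

(0.2145, 0.3363)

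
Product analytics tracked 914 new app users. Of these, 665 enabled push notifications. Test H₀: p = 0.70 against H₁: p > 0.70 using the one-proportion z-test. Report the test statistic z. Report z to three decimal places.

Sample proportion p̂ = 665/914 = 0.72757.
Null standard error: √(0.70·0.30/914) = √0.000229759 = 0.015158.
z = (0.72757 − 0.70)/0.015158 = 0.02757/0.015158 = 1.819.

z = 1.819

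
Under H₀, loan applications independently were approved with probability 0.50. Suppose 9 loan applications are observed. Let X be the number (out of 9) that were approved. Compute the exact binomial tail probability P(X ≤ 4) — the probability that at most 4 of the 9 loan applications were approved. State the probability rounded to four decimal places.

X ~ Binomial(n=9, p=0.50).
P(X ≤ 4) = Σ_{j=0}^{4} C(9,j)·0.50^j·0.50^{9−j}.
= 0.001953 + 0.017578 + 0.070312 + 0.164062 + 0.246094 = 0.5000.

P = 0.5000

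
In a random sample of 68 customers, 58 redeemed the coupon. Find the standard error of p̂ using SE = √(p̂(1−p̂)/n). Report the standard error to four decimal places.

SE = 0.0429

With x = 58 successes in n = 68, p̂ = 0.85294.
p̂(1−p̂) = 0.125433.
SE = √(0.125433/68) = 0.0429.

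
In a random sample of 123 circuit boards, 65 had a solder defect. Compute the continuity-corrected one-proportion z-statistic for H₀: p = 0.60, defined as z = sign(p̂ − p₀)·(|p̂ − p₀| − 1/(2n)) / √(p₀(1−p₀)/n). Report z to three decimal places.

p̂ = 65/123 = 0.52846. p̂ − p₀ = -0.071545.
Continuity correction 1/(2n) = 1/246 = 0.004065.
Corrected numerator: |-0.071545| − 0.004065 = 0.067480.
SE₀ = √(0.60·0.40/123) = 0.044173.
z = −0.067480/0.044173 = -1.528.

z = -1.528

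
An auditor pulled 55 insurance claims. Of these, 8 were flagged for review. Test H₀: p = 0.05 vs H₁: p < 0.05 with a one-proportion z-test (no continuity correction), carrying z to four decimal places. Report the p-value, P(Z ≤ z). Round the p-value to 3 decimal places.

p-value = 0.999

Sample proportion p̂ = 8/55 = 0.14545.
SE₀ = √(0.05·0.95/55) = 0.029388.
Test statistic (full precision, shown to 4 dp): z = (8/55 − 0.05)/SE₀ ≈ 3.2481.
From the standard normal, P(Z ≤ z) = 0.999.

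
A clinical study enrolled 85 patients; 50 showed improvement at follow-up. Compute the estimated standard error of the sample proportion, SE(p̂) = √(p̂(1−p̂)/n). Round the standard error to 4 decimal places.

SE = 0.0534

Sample proportion p̂ = 50/85 = 0.58824.
p̂(1−p̂) = 0.58824·0.41176 = 0.242214.
Dividing by n and taking the root: √0.002849576 = 0.0534.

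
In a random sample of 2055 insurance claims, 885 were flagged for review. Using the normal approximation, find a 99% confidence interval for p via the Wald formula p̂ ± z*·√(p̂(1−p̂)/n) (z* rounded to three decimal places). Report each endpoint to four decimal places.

(0.4025, 0.4588)

Sample proportion p̂ = 885/2055 = 0.43066.
Standard error of p̂: √(0.245192/2055) = √0.000119315 = 0.010923.
z* = 2.576 at the 99% level.
Margin = 2.576·0.010923 = 0.02814.
Interval: 0.43066 ± 0.02814 → (0.4025, 0.4588).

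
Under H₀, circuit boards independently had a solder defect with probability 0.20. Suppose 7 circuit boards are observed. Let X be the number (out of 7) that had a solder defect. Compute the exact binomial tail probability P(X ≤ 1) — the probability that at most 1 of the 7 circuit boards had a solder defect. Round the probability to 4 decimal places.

X ~ Binomial(n=7, p=0.20).
P(X ≤ 1) = C(7,0)·0.20^0·0.80^7 + C(7,1)·0.20^1·0.80^6.
= 0.209715 + 0.367002 = 0.5767.

P = 0.5767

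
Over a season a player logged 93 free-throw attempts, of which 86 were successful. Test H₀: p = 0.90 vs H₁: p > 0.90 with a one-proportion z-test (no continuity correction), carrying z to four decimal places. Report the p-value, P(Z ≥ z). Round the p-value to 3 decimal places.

p-value = 0.213

Sample proportion p̂ = 86/93 = 0.92473.
Under H₀, SE = √(p₀(1−p₀)/n) = √(0.90·0.10/93) = √0.000967742 = 0.031109.
z = (p̂ − p₀)/SE = (86/93 − 0.90)/0.031109 ≈ 0.7950.
p-value = P(Z ≥ z) with z = 0.7950 → 0.213.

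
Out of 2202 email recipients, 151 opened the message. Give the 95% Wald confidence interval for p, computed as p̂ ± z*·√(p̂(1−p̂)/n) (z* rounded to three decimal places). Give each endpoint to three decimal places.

(0.058, 0.079)

p̂ = 151/2202 = 0.06857.
Standard error of p̂: √(0.063872/2202) = √0.000029006 = 0.005386.
z* = 1.960 at the 95% level.
Margin = 1.960·0.005386 = 0.01056.
CI: 0.06857 ± 0.01056 = (0.058, 0.079).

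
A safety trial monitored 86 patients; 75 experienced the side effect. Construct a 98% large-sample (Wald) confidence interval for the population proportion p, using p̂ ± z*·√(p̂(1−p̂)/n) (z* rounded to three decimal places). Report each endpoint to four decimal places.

With x = 75 successes in n = 86, p̂ = 0.87209.
Standard error of p̂: √(0.111547/86) = √0.001297056 = 0.036015.
For 98% confidence, z* = 2.326.
Margin = 2.326·0.036015 = 0.08377.
Interval: 0.87209 ± 0.08377 → (0.7883, 0.9559).

(0.7883, 0.9559)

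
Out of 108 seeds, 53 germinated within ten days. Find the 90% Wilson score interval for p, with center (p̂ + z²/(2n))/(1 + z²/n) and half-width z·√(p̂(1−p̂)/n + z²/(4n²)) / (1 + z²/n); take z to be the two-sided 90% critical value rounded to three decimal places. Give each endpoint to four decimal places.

(0.4128, 0.5691)

Here p̂ = 53/108 = 0.49074 and z = 1.645 (z² = 2.706025).
Denominator 1 + z²/n = 1 + 2.706025/108 = 1.025056.
Adjusted center: (0.49074 + z²/(2n))/1.025056 = 0.49097.
Radicand: p̂(1−p̂)/n + z²/(4n²) = 0.002314021 + 0.000058000 = 0.002372021.
Half-width = z·√(radicand)/denom = 1.645·0.048703/1.025056 = 0.07816.
So the interval runs from 0.4128 to 0.5691.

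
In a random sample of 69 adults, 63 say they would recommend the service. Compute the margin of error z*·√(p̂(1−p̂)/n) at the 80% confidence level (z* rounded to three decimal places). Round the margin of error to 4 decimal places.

ME = 0.0435

p̂ = 63/69 = 0.91304.
SE(p̂) = √(0.91304·0.08696/69) = 0.033921.
z* = 1.282 at the 80% level.
So ME = 0.0435.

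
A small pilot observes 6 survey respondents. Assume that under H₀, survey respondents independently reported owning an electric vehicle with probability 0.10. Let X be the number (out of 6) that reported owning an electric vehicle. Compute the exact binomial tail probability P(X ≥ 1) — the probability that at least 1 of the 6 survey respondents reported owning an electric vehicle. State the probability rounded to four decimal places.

X ~ Binomial(n=6, p=0.10).
P(X ≥ 1) = Σ_{j=1}^{6} C(6,j)·0.10^j·0.90^{6−j}.
= 0.354294 + 0.098415 + 0.014580 + 0.001215 + 0.000054 + 0.000001 = 0.4686.

P = 0.4686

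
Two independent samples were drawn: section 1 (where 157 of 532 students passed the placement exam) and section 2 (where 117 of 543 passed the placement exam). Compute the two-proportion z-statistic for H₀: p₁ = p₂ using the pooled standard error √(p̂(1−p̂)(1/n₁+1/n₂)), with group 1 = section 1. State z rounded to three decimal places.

z = 2.996

Sample proportions: p̂₁ = 157/532 = 0.29511 and p̂₂ = 117/543 = 0.21547.
Pooling: p̂ = 274/1075 = 0.25488.
Pooled SE = √[0.1899180·0.00372132] ≈ 0.026585.
z = (p̂₁ − p̂₂)/SE = (0.29511 − 0.21547)/0.026585 = 0.07964/0.026585 = 2.996.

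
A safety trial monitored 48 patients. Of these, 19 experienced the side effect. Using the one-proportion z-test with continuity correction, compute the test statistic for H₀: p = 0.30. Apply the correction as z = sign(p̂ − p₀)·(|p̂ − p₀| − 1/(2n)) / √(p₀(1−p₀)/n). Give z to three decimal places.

z = 1.291

With x = 19 successes in n = 48, p̂ = 0.39583. p̂ − p₀ = 0.095833.
Continuity correction 1/(2n) = 1/96 = 0.010417.
Corrected numerator: |0.095833| − 0.010417 = 0.085416.
Null standard error: √(0.30·0.70/48) = √0.004375000 = 0.066144.
z = +0.085416/0.066144 = 1.291.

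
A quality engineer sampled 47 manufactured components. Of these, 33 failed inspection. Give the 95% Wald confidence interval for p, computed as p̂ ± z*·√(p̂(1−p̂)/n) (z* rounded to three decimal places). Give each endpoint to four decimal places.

With x = 33 successes in n = 47, p̂ = 0.70213.
SE(p̂) = √(0.70213·0.29787/47) = 0.066707.
The 95% critical value is z* = 1.960.
Margin of error: 1.960 × 0.066707 = 0.13075.
So the interval runs from 0.5714 to 0.8329.

(0.5714, 0.8329)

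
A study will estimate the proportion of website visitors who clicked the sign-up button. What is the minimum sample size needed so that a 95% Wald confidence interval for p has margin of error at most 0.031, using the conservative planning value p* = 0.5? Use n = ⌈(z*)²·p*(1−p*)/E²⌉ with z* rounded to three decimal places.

n = 1000

The 95% critical value is z* = 1.960.
p*(1−p*) = 0.2500.
(z*)²·p*(1−p*)/E² = 3.841600·0.2500/0.000961 = 999.376.
Rounding up, n = 1000.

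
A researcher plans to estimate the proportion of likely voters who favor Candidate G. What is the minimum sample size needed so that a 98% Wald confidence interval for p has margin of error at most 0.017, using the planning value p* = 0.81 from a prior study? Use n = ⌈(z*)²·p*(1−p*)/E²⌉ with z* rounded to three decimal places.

For 98% confidence, z* = 2.326.
p*(1−p*) = 0.81·0.19 = 0.1539.
(z*)²·p*(1−p*)/E² = 5.410276·0.1539/0.000289 = 2881.112.
⌈2881.112⌉ = 2882.

n = 2882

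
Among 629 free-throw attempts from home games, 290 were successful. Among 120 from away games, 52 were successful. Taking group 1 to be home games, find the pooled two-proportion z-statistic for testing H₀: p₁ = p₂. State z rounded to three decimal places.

p̂₁ = 290/629 = 0.46105, p̂₂ = 52/120 = 0.43333.
Pooled p̂ = (290+52)/(629+120) = 342/749 = 0.45661.
Pooled SE = √[0.2481172·0.00992316] ≈ 0.049620.
z = (p̂₁ − p̂₂)/SE = (0.46105 − 0.43333)/0.049620 = 0.02772/0.049620 = 0.559.

z = 0.559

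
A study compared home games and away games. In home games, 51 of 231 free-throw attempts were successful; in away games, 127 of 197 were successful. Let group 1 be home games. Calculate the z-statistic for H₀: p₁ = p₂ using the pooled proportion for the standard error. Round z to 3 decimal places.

z = -8.868

Sample proportions: p̂₁ = 51/231 = 0.22078 and p̂₂ = 127/197 = 0.64467.
Pooling: p̂ = 178/428 = 0.41589.
Pooled SE = √[0.2429251·0.00940515] ≈ 0.047799.
z = -0.42389/0.047799 = -8.868.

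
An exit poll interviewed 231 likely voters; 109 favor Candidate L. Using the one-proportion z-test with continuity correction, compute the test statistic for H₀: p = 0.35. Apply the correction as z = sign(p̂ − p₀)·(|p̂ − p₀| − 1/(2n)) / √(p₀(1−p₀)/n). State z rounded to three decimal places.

The sample proportion is 109/231 = 0.47186. p̂ − p₀ = 0.121861.
Continuity correction 1/(2n) = 1/462 = 0.002165.
Corrected numerator: |0.121861| − 0.002165 = 0.119696.
Null standard error: √(0.35·0.65/231) = √0.000984848 = 0.031382.
z = (+)0.119696/0.031382 = 3.814.

z = 3.814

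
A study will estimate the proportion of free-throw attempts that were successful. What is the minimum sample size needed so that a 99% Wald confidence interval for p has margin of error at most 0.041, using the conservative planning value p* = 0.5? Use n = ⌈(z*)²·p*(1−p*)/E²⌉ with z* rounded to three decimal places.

The 99% critical value is z* = 2.576.
p*(1−p*) = 0.2500.
(z*)²·p*(1−p*)/E² = 6.635776·0.2500/0.001681 = 986.879.
⌈986.879⌉ = 987.

n = 987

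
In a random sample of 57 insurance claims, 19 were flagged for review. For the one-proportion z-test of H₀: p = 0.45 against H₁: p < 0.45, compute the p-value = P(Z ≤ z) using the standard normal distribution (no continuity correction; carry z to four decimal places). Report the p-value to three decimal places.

The sample proportion is 19/57 = 0.33333.
Under H₀, SE = √(p₀(1−p₀)/n) = √(0.45·0.55/57) = √0.004342105 = 0.065895.
z = (p̂ − p₀)/SE = (19/57 − 0.45)/0.065895 ≈ -1.7705.
p-value = P(Z ≤ z) with z = -1.7705 → 0.038.

p-value = 0.038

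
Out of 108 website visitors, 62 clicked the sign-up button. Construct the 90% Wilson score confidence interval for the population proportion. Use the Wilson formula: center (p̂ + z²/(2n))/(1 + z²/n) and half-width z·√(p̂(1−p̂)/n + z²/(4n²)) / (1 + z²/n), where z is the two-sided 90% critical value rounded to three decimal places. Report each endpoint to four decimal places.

p̂ = 62/108 = 0.57407; z = 1.645, so z² = 2.706025.
1 + z²/n = 1.025056.
Center = (0.57407 + 0.012528)/1.025056 = 0.57226.
Radicand: p̂(1−p̂)/n + z²/(4n²) = 0.002264010 + 0.000058000 = 0.002322010.
Half-width = z·√(radicand)/denom = 1.645·0.048187/1.025056 = 0.07733.
Interval: 0.57226 ± 0.07733 → (0.4949, 0.6496).

(0.4949, 0.6496)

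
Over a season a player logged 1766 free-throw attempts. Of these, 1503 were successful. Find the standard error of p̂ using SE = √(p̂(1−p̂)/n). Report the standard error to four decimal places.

SE = 0.0085

With x = 1503 successes in n = 1766, p̂ = 0.85108.
p̂(1−p̂) = 0.126743.
SE = √(0.126743/1766) = 0.0085.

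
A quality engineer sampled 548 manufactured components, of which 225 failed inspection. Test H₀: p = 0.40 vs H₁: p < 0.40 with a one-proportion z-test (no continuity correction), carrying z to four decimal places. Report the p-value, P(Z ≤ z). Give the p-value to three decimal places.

p-value = 0.693

With x = 225 successes in n = 548, p̂ = 0.41058.
Null standard error: √(0.40·0.60/548) = √0.000437956 = 0.020927.
z = (p̂ − p₀)/SE = (225/548 − 0.40)/0.020927 ≈ 0.5057.
p-value = P(Z ≤ z) with z = 0.5057 → 0.693.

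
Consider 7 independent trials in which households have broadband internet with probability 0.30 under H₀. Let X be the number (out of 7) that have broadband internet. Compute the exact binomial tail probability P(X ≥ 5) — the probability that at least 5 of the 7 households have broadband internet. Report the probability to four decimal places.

P = 0.0288

X ~ Binomial(n=7, p=0.30).
P(X ≥ 5) = C(7,5)·0.30^5·0.70^2 + C(7,6)·0.30^6·0.70^1 + C(7,7)·0.30^7·0.70^0.
= 0.025005 + 0.003572 + 0.000219 = 0.0288.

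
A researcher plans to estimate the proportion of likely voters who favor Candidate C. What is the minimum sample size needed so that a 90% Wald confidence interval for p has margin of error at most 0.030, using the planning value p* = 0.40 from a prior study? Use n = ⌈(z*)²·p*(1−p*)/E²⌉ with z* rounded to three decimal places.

n = 722

The 90% critical value is z* = 1.645.
p*(1−p*) = 0.40·0.60 = 0.2400.
Required n before rounding: 2.706025 × 0.2400 / 0.030² = 721.607.
Rounding up, n = 722.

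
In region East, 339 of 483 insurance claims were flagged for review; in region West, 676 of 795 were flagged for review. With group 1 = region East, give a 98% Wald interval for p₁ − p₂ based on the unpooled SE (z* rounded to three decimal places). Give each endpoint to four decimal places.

p̂₁ = 0.70186, p̂₂ = 0.85031, so the observed difference is -0.14845.
Unpooled SE = √(p̂₁(1−p̂₁)/n₁ + p̂₂(1−p̂₂)/n₂) = √(0.000433232 + 0.000160100) = 0.024358.
The 98% critical value is z* = 2.326. Margin of error = 0.05666.
So the interval runs from -0.2051 to -0.0918.

(-0.2051, -0.0918)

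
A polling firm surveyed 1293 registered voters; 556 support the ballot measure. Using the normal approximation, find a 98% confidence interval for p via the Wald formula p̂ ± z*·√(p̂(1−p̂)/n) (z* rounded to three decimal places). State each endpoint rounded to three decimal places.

p̂ = 556/1293 = 0.43001.
SE(p̂) = √(0.43001·0.56999/1293) = 0.013768.
The 98% critical value is z* = 2.326.
Margin = 2.326·0.013768 = 0.03202.
So the interval runs from 0.398 to 0.462.

(0.398, 0.462)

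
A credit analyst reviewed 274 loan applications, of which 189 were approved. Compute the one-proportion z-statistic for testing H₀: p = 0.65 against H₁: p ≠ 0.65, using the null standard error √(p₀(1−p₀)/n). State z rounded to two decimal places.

p̂ = 189/274 = 0.68978.
Null standard error: √(0.65·0.35/274) = √0.000830292 = 0.028815.
z = (0.68978 − 0.65)/0.028815 = 0.03978/0.028815 = 1.38.

z = 1.38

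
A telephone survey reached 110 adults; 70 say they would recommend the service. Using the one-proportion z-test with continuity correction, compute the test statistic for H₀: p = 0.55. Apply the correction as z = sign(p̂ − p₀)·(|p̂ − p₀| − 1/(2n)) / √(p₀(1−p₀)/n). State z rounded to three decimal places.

The sample proportion is 70/110 = 0.63636. p̂ − p₀ = 0.086364.
1/(2n) = 0.004545.
Corrected numerator: |0.086364| − 0.004545 = 0.081819.
Under H₀, SE = √(p₀(1−p₀)/n) = √(0.55·0.45/110) = √0.002250000 = 0.047434.
z = (+)0.081819/0.047434 = 1.725.

z = 1.725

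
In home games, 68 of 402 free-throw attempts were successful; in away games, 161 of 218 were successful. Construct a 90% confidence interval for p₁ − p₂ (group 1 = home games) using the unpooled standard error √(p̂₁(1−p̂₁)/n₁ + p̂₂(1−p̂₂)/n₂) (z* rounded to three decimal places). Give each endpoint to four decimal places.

p̂₁ = 68/402 = 0.16915, p̂₂ = 161/218 = 0.73853; p̂₁ − p̂₂ = -0.56938.
Unpooled SE = √(p̂₁(1−p̂₁)/n₁ + p̂₂(1−p̂₂)/n₂) = √(0.000349605 + 0.000885791) = 0.035148.
z* = 1.645 at the 90% level. Margin = 1.645·0.035148 = 0.05782.
CI: -0.56938 ± 0.05782 = (-0.6272, -0.5116).

(-0.6272, -0.5116)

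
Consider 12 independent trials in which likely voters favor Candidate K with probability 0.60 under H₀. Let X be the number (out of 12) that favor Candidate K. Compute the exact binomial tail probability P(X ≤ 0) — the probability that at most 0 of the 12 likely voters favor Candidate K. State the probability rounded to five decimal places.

P = 0.00002

X ~ Binomial(n=12, p=0.60).
P(X ≤ 0) = C(12,0)·0.60^0·0.40^12.
= 0.000017 = 0.00002.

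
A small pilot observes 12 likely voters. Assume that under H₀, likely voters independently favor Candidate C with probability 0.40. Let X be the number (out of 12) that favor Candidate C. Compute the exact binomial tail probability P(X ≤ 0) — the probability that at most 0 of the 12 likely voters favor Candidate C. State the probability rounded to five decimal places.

P = 0.00218

X ~ Binomial(n=12, p=0.40).
P(X ≤ 0) = C(12,0)·0.40^0·0.60^12.
= 0.002177 = 0.00218.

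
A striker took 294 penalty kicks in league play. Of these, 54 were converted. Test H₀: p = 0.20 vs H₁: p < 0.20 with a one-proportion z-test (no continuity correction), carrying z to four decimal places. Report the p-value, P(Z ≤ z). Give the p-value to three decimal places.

p-value = 0.242

p̂ = 54/294 = 0.18367.
Null standard error: √(0.20·0.80/294) = √0.000544218 = 0.023328.
Test statistic (full precision, shown to 4 dp): z = (54/294 − 0.20)/SE₀ ≈ -0.6999.
From the standard normal, P(Z ≤ z) = 0.242.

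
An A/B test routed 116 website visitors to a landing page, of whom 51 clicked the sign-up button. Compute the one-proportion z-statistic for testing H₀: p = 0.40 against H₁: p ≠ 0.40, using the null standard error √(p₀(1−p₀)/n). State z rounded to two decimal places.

The sample proportion is 51/116 = 0.43966.
Under H₀, SE = √(p₀(1−p₀)/n) = √(0.40·0.60/116) = √0.002068966 = 0.045486.
Test statistic: z = 0.03966/0.045486 = 0.87.

z = 0.87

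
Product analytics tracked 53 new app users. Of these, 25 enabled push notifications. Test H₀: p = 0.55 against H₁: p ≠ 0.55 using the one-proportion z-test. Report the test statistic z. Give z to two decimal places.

With x = 25 successes in n = 53, p̂ = 0.47170.
Under H₀, SE = √(p₀(1−p₀)/n) = √(0.55·0.45/53) = √0.004669811 = 0.068336.
z = (p̂ − p₀)/SE = (0.47170 − 0.55)/0.068336 = -1.15.

z = -1.15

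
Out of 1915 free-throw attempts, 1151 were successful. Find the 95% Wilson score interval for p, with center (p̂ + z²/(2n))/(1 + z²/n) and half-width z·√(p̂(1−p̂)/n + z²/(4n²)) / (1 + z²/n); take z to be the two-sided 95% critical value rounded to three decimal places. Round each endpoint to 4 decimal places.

(0.5789, 0.6228)

p̂ = 1151/1915 = 0.60104; z = 1.960, so z² = 3.841600.
Denominator 1 + z²/n = 1 + 3.841600/1915 = 1.002006.
Adjusted center: (0.60104 + z²/(2n))/1.002006 = 0.60084.
Radicand: p̂(1−p̂)/n + z²/(4n²) = 0.000125217 + 0.000000262 = 0.000125479.
Half-width = 1.960·√0.000125479/1.002006 = 0.02191.
CI: 0.60084 ± 0.02191 = (0.5789, 0.6228).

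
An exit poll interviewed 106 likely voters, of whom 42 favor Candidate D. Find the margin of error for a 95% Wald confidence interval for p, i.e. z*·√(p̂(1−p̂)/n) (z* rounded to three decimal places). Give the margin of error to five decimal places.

ME = 0.09311

Sample proportion p̂ = 42/106 = 0.39623.
SE(p̂) = √(0.39623·0.60377/106) = 0.047507.
z* = 1.960 at the 95% level.
So ME = 0.09311.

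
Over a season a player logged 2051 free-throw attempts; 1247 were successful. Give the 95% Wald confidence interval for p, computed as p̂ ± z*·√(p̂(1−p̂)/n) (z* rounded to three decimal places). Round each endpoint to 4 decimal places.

(0.5869, 0.6291)

p̂ = 1247/2051 = 0.60800.
SE(p̂) = √(0.60800·0.39200/2051) = 0.010780.
The 95% critical value is z* = 1.960.
Margin of error: 1.960 × 0.010780 = 0.02113.
CI: 0.60800 ± 0.02113 = (0.5869, 0.6291).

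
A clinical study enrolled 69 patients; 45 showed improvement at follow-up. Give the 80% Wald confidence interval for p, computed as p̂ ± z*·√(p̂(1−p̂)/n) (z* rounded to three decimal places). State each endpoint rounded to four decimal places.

(0.5787, 0.7257)

With x = 45 successes in n = 69, p̂ = 0.65217.
SE(p̂) = √(0.65217·0.34783/69) = 0.057337.
For 80% confidence, z* = 1.282.
Margin of error: 1.282 × 0.057337 = 0.07351.
So the interval runs from 0.5787 to 0.7257.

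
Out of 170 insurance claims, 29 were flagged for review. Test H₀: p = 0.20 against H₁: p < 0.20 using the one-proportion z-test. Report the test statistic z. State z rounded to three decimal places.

z = -0.959

p̂ = 29/170 = 0.17059.
SE₀ = √(0.20·0.80/170) = 0.030679.
Test statistic: z = -0.02941/0.030679 = -0.959.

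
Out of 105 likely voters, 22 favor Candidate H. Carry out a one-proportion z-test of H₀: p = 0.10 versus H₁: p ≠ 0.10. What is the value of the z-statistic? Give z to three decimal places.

z = 3.741

The sample proportion is 22/105 = 0.20952.
SE₀ = √(0.10·0.90/105) = 0.029277.
z = (p̂ − p₀)/SE = (0.20952 − 0.10)/0.029277 = 3.741.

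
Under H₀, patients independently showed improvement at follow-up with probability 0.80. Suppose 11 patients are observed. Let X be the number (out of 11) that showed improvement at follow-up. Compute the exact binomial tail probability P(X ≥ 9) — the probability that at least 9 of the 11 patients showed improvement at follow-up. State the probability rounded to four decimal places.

P = 0.6174

X is binomial with n = 11 and p = 0.80.
P(X ≥ 9) = C(11,9)·0.80^9·0.20^2 + C(11,10)·0.80^10·0.20^1 + C(11,11)·0.80^11·0.20^0.
= 0.295279 + 0.236223 + 0.085899 = 0.6174.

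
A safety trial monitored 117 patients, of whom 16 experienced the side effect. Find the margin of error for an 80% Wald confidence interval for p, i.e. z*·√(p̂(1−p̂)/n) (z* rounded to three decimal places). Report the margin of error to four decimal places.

ME = 0.0407

Sample proportion p̂ = 16/117 = 0.13675.
Standard error of p̂: √(0.118051/117) = √0.001008983 = 0.031764.
z* = 1.282 at the 80% level.
So ME = 0.0407.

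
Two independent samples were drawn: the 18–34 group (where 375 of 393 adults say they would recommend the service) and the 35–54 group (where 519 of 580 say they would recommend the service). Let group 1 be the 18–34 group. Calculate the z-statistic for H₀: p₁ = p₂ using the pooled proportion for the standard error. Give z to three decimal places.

z = 3.327

p̂₁ = 375/393 = 0.95420, p̂₂ = 519/580 = 0.89483.
Pooled p̂ = (375+519)/(393+580) = 894/973 = 0.91881.
Pooled SE = √[0.0746000·0.00426867] ≈ 0.017845.
z = (p̂₁ − p̂₂)/SE = (0.95420 − 0.89483)/0.017845 = 0.05937/0.017845 = 3.327.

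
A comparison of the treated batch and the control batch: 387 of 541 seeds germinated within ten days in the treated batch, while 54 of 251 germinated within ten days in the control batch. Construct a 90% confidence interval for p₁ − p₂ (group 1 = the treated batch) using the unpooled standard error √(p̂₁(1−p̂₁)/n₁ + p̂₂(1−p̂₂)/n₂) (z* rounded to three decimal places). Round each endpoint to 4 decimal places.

p̂₁ = 0.71534, p̂₂ = 0.21514, so the observed difference is 0.50020.
SE = √(0.000376392 + 0.000672727) = √0.001049119 = 0.032390.
The 90% critical value is z* = 1.645. Margin = 1.645·0.032390 = 0.05328.
Interval: 0.50020 ± 0.05328 → (0.4469, 0.5535).

(0.4469, 0.5535)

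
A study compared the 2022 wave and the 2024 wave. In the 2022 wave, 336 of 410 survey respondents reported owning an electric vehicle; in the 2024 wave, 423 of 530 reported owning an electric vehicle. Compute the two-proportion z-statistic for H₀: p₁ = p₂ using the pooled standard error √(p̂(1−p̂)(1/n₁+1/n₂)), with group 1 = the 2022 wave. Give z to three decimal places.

Sample proportions: p̂₁ = 336/410 = 0.81951 and p̂₂ = 423/530 = 0.79811.
Pooling: p̂ = 759/940 = 0.80745.
Pooled SE = √[0.1554765·0.00432582] ≈ 0.025934.
z = (p̂₁ − p̂₂)/SE = (0.81951 − 0.79811)/0.025934 = 0.02140/0.025934 = 0.825.

z = 0.825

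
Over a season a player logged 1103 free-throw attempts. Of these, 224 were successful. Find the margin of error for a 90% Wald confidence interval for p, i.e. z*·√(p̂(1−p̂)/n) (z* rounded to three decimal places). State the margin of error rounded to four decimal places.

The sample proportion is 224/1103 = 0.20308.
SE = √(p̂(1−p̂)/n) = √(0.161840/1103) = 0.012113.
The 90% critical value is z* = 1.645.
ME = 1.645·0.012113 = 0.0199.

ME = 0.0199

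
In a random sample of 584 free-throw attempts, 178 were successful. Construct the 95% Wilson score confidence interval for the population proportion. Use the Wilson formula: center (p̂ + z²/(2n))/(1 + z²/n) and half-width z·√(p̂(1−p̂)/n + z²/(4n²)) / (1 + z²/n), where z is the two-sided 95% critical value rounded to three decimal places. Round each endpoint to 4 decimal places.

Here p̂ = 178/584 = 0.30479 and z = 1.960 (z² = 3.841600).
Denominator 1 + z²/n = 1 + 3.841600/584 = 1.006578.
Center = (0.30479 + 0.003289)/1.006578 = 0.30607.
Radicand: p̂(1−p̂)/n + z²/(4n²) = 0.000362834 + 0.000002816 = 0.000365650.
Half-width = z·√(radicand)/denom = 1.960·0.019122/1.006578 = 0.03723.
CI: 0.30607 ± 0.03723 = (0.2688, 0.3433).

(0.2688, 0.3433)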